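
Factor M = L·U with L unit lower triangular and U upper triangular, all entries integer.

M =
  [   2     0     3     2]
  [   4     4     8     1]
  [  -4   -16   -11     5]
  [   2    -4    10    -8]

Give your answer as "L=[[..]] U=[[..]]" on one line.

L=[[1,0,0,0],[2,1,0,0],[-2,-4,1,0],[1,-1,3,1]] U=[[2,0,3,2],[0,4,2,-3],[0,0,3,-3],[0,0,0,-4]]

  r1 -= 2·r0 → [0,4,2,-3]
  r2 -= -2·r0 → [0,-16,-5,9]
  r3 -= 1·r0 → [0,-4,7,-10]
  r2 -= -4·r1 → [0,0,3,-3]
  r3 -= -1·r1 → [0,0,9,-13]
  r3 -= 3·r2 → [0,0,0,-4]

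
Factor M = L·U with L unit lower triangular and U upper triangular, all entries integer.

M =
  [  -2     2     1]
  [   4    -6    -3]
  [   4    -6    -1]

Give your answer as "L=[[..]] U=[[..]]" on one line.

  row1 -= -2·row0 → [0,-2,-1]
  row2 -= -2·row0 → [0,-2,1]
  row2 -= 1·row1 → [0,0,2]

L=[[1,0,0],[-2,1,0],[-2,1,1]] U=[[-2,2,1],[0,-2,-1],[0,0,2]]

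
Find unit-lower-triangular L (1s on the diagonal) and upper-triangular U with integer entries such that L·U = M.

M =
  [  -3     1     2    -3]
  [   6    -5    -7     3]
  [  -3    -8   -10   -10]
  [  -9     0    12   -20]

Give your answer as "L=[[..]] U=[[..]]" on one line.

L=[[1,0,0,0],[-2,1,0,0],[1,3,1,0],[3,1,-3,1]] U=[[-3,1,2,-3],[0,-3,-3,-3],[0,0,-3,2],[0,0,0,-2]]

  r1 -= -2·r0 → [0,-3,-3,-3]
  r2 -= 1·r0 → [0,-9,-12,-7]
  r3 -= 3·r0 → [0,-3,6,-11]
  r2 -= 3·r1 → [0,0,-3,2]
  r3 -= 1·r1 → [0,0,9,-8]
  r3 -= -3·r2 → [0,0,0,-2]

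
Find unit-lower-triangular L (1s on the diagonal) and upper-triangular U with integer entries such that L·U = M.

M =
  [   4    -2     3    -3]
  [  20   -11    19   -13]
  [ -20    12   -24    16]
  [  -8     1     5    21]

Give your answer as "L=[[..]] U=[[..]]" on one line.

L=[[1,0,0,0],[5,1,0,0],[-5,-2,1,0],[-2,3,1,1]] U=[[4,-2,3,-3],[0,-1,4,2],[0,0,-1,5],[0,0,0,4]]

  row1 -= 5·row0 → [0,-1,4,2]
  row2 -= -5·row0 → [0,2,-9,1]
  row3 -= -2·row0 → [0,-3,11,15]
  row2 -= -2·row1 → [0,0,-1,5]
  row3 -= 3·row1 → [0,0,-1,9]
  row3 -= 1·row2 → [0,0,0,4]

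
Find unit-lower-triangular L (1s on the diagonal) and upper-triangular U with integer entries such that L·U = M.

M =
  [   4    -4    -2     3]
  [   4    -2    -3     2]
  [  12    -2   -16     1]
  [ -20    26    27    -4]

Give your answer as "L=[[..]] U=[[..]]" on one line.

L=[[1,0,0,0],[1,1,0,0],[3,5,1,0],[-5,3,-4,1]] U=[[4,-4,-2,3],[0,2,-1,-1],[0,0,-5,-3],[0,0,0,2]]

  R1 -= 1·R0 → [0,2,-1,-1]
  R2 -= 3·R0 → [0,10,-10,-8]
  R3 -= -5·R0 → [0,6,17,11]
  R2 -= 5·R1 → [0,0,-5,-3]
  R3 -= 3·R1 → [0,0,20,14]
  R3 -= -4·R2 → [0,0,0,2]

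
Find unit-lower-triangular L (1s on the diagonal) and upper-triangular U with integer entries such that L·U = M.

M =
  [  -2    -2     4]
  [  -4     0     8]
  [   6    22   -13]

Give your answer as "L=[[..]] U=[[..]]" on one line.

  r1 -= 2·r0 → [0,4,0]
  r2 -= -3·r0 → [0,16,-1]
  r2 -= 4·r1 → [0,0,-1]

L=[[1,0,0],[2,1,0],[-3,4,1]] U=[[-2,-2,4],[0,4,0],[0,0,-1]]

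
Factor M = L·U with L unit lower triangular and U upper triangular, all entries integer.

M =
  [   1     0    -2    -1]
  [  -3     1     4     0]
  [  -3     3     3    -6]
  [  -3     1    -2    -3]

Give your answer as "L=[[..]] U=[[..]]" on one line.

  R1 -= -3·R0 → [0,1,-2,-3]
  R2 -= -3·R0 → [0,3,-3,-9]
  R3 -= -3·R0 → [0,1,-8,-6]
  R2 -= 3·R1 → [0,0,3,0]
  R3 -= 1·R1 → [0,0,-6,-3]
  R3 -= -2·R2 → [0,0,0,-3]

L=[[1,0,0,0],[-3,1,0,0],[-3,3,1,0],[-3,1,-2,1]] U=[[1,0,-2,-1],[0,1,-2,-3],[0,0,3,0],[0,0,0,-3]]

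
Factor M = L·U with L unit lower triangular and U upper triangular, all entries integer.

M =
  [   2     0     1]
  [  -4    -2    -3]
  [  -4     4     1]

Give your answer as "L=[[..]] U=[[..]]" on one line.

L=[[1,0,0],[-2,1,0],[-2,-2,1]] U=[[2,0,1],[0,-2,-1],[0,0,1]]

  row1 -= -2·row0 → [0,-2,-1]
  row2 -= -2·row0 → [0,4,3]
  row2 -= -2·row1 → [0,0,1]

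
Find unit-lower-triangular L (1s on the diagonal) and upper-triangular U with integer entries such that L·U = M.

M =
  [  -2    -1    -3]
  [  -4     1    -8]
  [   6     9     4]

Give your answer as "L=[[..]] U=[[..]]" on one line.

L=[[1,0,0],[2,1,0],[-3,2,1]] U=[[-2,-1,-3],[0,3,-2],[0,0,-1]]

  row1 -= 2·row0 → [0,3,-2]
  row2 -= -3·row0 → [0,6,-5]
  row2 -= 2·row1 → [0,0,-1]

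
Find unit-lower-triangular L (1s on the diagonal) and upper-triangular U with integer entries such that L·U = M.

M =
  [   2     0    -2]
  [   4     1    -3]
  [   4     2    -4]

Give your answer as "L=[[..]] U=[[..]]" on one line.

L=[[1,0,0],[2,1,0],[2,2,1]] U=[[2,0,-2],[0,1,1],[0,0,-2]]

  R1 -= 2·R0 → [0,1,1]
  R2 -= 2·R0 → [0,2,0]
  R2 -= 2·R1 → [0,0,-2]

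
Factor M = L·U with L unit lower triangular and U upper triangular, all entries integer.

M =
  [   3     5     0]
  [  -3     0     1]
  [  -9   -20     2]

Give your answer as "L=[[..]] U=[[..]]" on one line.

  R1 -= -1·R0 → [0,5,1]
  R2 -= -3·R0 → [0,-5,2]
  R2 -= -1·R1 → [0,0,3]

L=[[1,0,0],[-1,1,0],[-3,-1,1]] U=[[3,5,0],[0,5,1],[0,0,3]]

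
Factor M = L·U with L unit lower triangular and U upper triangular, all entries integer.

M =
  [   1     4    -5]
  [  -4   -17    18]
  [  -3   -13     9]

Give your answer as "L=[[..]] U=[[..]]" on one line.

L=[[1,0,0],[-4,1,0],[-3,1,1]] U=[[1,4,-5],[0,-1,-2],[0,0,-4]]

  row1 -= -4·row0 → [0,-1,-2]
  row2 -= -3·row0 → [0,-1,-6]
  row2 -= 1·row1 → [0,0,-4]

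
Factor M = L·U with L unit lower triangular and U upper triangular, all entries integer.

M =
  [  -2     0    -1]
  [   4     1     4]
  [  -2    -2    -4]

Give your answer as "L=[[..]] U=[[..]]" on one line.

  r1 -= -2·r0 → [0,1,2]
  r2 -= 1·r0 → [0,-2,-3]
  r2 -= -2·r1 → [0,0,1]

L=[[1,0,0],[-2,1,0],[1,-2,1]] U=[[-2,0,-1],[0,1,2],[0,0,1]]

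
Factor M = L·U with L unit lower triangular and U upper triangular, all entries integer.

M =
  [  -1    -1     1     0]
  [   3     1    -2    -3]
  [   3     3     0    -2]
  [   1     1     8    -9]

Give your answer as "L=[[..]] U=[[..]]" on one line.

  row1 -= -3·row0 → [0,-2,1,-3]
  row2 -= -3·row0 → [0,0,3,-2]
  row3 -= -1·row0 → [0,0,9,-9]
  row2 -= 0·row1 → [0,0,3,-2]
  row3 -= 0·row1 → [0,0,9,-9]
  row3 -= 3·row2 → [0,0,0,-3]

L=[[1,0,0,0],[-3,1,0,0],[-3,0,1,0],[-1,0,3,1]] U=[[-1,-1,1,0],[0,-2,1,-3],[0,0,3,-2],[0,0,0,-3]]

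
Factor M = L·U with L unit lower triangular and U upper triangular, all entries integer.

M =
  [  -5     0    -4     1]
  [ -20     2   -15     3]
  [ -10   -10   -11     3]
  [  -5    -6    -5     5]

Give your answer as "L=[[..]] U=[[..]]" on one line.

L=[[1,0,0,0],[4,1,0,0],[2,-5,1,0],[1,-3,1,1]] U=[[-5,0,-4,1],[0,2,1,-1],[0,0,2,-4],[0,0,0,5]]

  row1 -= 4·row0 → [0,2,1,-1]
  row2 -= 2·row0 → [0,-10,-3,1]
  row3 -= 1·row0 → [0,-6,-1,4]
  row2 -= -5·row1 → [0,0,2,-4]
  row3 -= -3·row1 → [0,0,2,1]
  row3 -= 1·row2 → [0,0,0,5]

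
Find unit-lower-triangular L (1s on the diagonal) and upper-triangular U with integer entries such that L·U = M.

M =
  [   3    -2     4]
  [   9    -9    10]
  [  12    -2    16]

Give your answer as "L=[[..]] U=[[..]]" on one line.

L=[[1,0,0],[3,1,0],[4,-2,1]] U=[[3,-2,4],[0,-3,-2],[0,0,-4]]

  R1 -= 3·R0 → [0,-3,-2]
  R2 -= 4·R0 → [0,6,0]
  R2 -= -2·R1 → [0,0,-4]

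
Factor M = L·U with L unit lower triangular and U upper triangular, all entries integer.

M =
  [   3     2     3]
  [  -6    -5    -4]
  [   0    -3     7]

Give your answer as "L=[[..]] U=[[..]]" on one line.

L=[[1,0,0],[-2,1,0],[0,3,1]] U=[[3,2,3],[0,-1,2],[0,0,1]]

  r1 -= -2·r0 → [0,-1,2]
  r2 -= 0·r0 → [0,-3,7]
  r2 -= 3·r1 → [0,0,1]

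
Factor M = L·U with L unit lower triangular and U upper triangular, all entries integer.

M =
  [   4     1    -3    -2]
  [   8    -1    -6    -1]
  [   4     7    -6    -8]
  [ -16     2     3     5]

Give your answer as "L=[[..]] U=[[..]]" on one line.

L=[[1,0,0,0],[2,1,0,0],[1,-2,1,0],[-4,-2,3,1]] U=[[4,1,-3,-2],[0,-3,0,3],[0,0,-3,0],[0,0,0,3]]

  R1 -= 2·R0 → [0,-3,0,3]
  R2 -= 1·R0 → [0,6,-3,-6]
  R3 -= -4·R0 → [0,6,-9,-3]
  R2 -= -2·R1 → [0,0,-3,0]
  R3 -= -2·R1 → [0,0,-9,3]
  R3 -= 3·R2 → [0,0,0,3]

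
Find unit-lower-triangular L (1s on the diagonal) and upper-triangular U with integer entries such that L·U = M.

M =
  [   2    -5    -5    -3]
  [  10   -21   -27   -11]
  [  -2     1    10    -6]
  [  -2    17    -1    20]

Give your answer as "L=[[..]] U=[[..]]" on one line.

  row1 -= 5·row0 → [0,4,-2,4]
  row2 -= -1·row0 → [0,-4,5,-9]
  row3 -= -1·row0 → [0,12,-6,17]
  row2 -= -1·row1 → [0,0,3,-5]
  row3 -= 3·row1 → [0,0,0,5]
  row3 -= 0·row2 → [0,0,0,5]

L=[[1,0,0,0],[5,1,0,0],[-1,-1,1,0],[-1,3,0,1]] U=[[2,-5,-5,-3],[0,4,-2,4],[0,0,3,-5],[0,0,0,5]]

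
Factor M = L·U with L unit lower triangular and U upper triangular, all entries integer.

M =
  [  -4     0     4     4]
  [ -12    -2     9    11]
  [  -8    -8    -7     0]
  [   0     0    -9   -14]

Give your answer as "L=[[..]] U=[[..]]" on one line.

  R1 -= 3·R0 → [0,-2,-3,-1]
  R2 -= 2·R0 → [0,-8,-15,-8]
  R3 -= 0·R0 → [0,0,-9,-14]
  R2 -= 4·R1 → [0,0,-3,-4]
  R3 -= 0·R1 → [0,0,-9,-14]
  R3 -= 3·R2 → [0,0,0,-2]

L=[[1,0,0,0],[3,1,0,0],[2,4,1,0],[0,0,3,1]] U=[[-4,0,4,4],[0,-2,-3,-1],[0,0,-3,-4],[0,0,0,-2]]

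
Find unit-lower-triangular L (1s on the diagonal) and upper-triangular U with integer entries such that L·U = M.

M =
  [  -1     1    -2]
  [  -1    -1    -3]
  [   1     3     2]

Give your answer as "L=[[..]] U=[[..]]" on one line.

  R1 -= 1·R0 → [0,-2,-1]
  R2 -= -1·R0 → [0,4,0]
  R2 -= -2·R1 → [0,0,-2]

L=[[1,0,0],[1,1,0],[-1,-2,1]] U=[[-1,1,-2],[0,-2,-1],[0,0,-2]]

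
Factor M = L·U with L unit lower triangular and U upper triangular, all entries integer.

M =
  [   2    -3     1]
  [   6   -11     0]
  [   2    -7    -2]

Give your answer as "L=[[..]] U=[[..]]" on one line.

  row1 -= 3·row0 → [0,-2,-3]
  row2 -= 1·row0 → [0,-4,-3]
  row2 -= 2·row1 → [0,0,3]

L=[[1,0,0],[3,1,0],[1,2,1]] U=[[2,-3,1],[0,-2,-3],[0,0,3]]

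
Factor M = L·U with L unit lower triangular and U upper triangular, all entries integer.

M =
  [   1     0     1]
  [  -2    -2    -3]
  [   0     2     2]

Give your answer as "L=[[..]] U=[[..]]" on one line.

L=[[1,0,0],[-2,1,0],[0,-1,1]] U=[[1,0,1],[0,-2,-1],[0,0,1]]

  R1 -= -2·R0 → [0,-2,-1]
  R2 -= 0·R0 → [0,2,2]
  R2 -= -1·R1 → [0,0,1]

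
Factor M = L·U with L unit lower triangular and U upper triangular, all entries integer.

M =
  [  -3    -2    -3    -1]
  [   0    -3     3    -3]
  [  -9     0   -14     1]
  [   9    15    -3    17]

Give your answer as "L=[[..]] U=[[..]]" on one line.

  R1 -= 0·R0 → [0,-3,3,-3]
  R2 -= 3·R0 → [0,6,-5,4]
  R3 -= -3·R0 → [0,9,-12,14]
  R2 -= -2·R1 → [0,0,1,-2]
  R3 -= -3·R1 → [0,0,-3,5]
  R3 -= -3·R2 → [0,0,0,-1]

L=[[1,0,0,0],[0,1,0,0],[3,-2,1,0],[-3,-3,-3,1]] U=[[-3,-2,-3,-1],[0,-3,3,-3],[0,0,1,-2],[0,0,0,-1]]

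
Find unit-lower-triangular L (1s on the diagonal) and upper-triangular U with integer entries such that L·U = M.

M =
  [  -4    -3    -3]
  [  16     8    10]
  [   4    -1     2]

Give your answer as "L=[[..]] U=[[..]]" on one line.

L=[[1,0,0],[-4,1,0],[-1,1,1]] U=[[-4,-3,-3],[0,-4,-2],[0,0,1]]

  r1 -= -4·r0 → [0,-4,-2]
  r2 -= -1·r0 → [0,-4,-1]
  r2 -= 1·r1 → [0,0,1]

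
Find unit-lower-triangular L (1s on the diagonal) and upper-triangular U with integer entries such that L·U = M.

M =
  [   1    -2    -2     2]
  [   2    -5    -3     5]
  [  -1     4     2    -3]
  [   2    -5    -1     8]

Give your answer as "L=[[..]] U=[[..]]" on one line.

  R1 -= 2·R0 → [0,-1,1,1]
  R2 -= -1·R0 → [0,2,0,-1]
  R3 -= 2·R0 → [0,-1,3,4]
  R2 -= -2·R1 → [0,0,2,1]
  R3 -= 1·R1 → [0,0,2,3]
  R3 -= 1·R2 → [0,0,0,2]

L=[[1,0,0,0],[2,1,0,0],[-1,-2,1,0],[2,1,1,1]] U=[[1,-2,-2,2],[0,-1,1,1],[0,0,2,1],[0,0,0,2]]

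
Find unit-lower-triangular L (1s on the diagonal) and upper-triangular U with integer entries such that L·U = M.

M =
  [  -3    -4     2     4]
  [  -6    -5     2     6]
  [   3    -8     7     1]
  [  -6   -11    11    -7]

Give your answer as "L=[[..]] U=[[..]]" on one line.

  row1 -= 2·row0 → [0,3,-2,-2]
  row2 -= -1·row0 → [0,-12,9,5]
  row3 -= 2·row0 → [0,-3,7,-15]
  row2 -= -4·row1 → [0,0,1,-3]
  row3 -= -1·row1 → [0,0,5,-17]
  row3 -= 5·row2 → [0,0,0,-2]

L=[[1,0,0,0],[2,1,0,0],[-1,-4,1,0],[2,-1,5,1]] U=[[-3,-4,2,4],[0,3,-2,-2],[0,0,1,-3],[0,0,0,-2]]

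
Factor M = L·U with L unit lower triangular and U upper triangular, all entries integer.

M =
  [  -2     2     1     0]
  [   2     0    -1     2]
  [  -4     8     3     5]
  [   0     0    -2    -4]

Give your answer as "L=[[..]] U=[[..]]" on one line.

L=[[1,0,0,0],[-1,1,0,0],[2,2,1,0],[0,0,-2,1]] U=[[-2,2,1,0],[0,2,0,2],[0,0,1,1],[0,0,0,-2]]

  row1 -= -1·row0 → [0,2,0,2]
  row2 -= 2·row0 → [0,4,1,5]
  row3 -= 0·row0 → [0,0,-2,-4]
  row2 -= 2·row1 → [0,0,1,1]
  row3 -= 0·row1 → [0,0,-2,-4]
  row3 -= -2·row2 → [0,0,0,-2]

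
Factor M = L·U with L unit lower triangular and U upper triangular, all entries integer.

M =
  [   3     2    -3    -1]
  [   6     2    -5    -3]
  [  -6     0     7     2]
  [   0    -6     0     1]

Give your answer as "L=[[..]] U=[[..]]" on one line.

L=[[1,0,0,0],[2,1,0,0],[-2,-2,1,0],[0,3,-1,1]] U=[[3,2,-3,-1],[0,-2,1,-1],[0,0,3,-2],[0,0,0,2]]

  r1 -= 2·r0 → [0,-2,1,-1]
  r2 -= -2·r0 → [0,4,1,0]
  r3 -= 0·r0 → [0,-6,0,1]
  r2 -= -2·r1 → [0,0,3,-2]
  r3 -= 3·r1 → [0,0,-3,4]
  r3 -= -1·r2 → [0,0,0,2]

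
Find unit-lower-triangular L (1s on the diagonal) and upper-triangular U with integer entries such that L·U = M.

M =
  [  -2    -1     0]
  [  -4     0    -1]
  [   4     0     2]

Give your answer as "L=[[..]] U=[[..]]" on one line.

L=[[1,0,0],[2,1,0],[-2,-1,1]] U=[[-2,-1,0],[0,2,-1],[0,0,1]]

  R1 -= 2·R0 → [0,2,-1]
  R2 -= -2·R0 → [0,-2,2]
  R2 -= -1·R1 → [0,0,1]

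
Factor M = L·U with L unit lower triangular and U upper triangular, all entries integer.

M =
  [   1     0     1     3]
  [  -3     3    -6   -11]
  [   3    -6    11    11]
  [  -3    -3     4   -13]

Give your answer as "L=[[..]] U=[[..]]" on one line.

L=[[1,0,0,0],[-3,1,0,0],[3,-2,1,0],[-3,-1,2,1]] U=[[1,0,1,3],[0,3,-3,-2],[0,0,2,-2],[0,0,0,-2]]

  row1 -= -3·row0 → [0,3,-3,-2]
  row2 -= 3·row0 → [0,-6,8,2]
  row3 -= -3·row0 → [0,-3,7,-4]
  row2 -= -2·row1 → [0,0,2,-2]
  row3 -= -1·row1 → [0,0,4,-6]
  row3 -= 2·row2 → [0,0,0,-2]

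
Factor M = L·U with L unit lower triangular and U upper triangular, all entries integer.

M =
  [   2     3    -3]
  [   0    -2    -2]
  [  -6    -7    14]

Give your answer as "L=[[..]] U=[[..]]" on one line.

  R1 -= 0·R0 → [0,-2,-2]
  R2 -= -3·R0 → [0,2,5]
  R2 -= -1·R1 → [0,0,3]

L=[[1,0,0],[0,1,0],[-3,-1,1]] U=[[2,3,-3],[0,-2,-2],[0,0,3]]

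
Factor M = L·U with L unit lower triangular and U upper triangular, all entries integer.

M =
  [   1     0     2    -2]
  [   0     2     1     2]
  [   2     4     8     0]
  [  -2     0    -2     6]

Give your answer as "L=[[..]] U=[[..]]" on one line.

  R1 -= 0·R0 → [0,2,1,2]
  R2 -= 2·R0 → [0,4,4,4]
  R3 -= -2·R0 → [0,0,2,2]
  R2 -= 2·R1 → [0,0,2,0]
  R3 -= 0·R1 → [0,0,2,2]
  R3 -= 1·R2 → [0,0,0,2]

L=[[1,0,0,0],[0,1,0,0],[2,2,1,0],[-2,0,1,1]] U=[[1,0,2,-2],[0,2,1,2],[0,0,2,0],[0,0,0,2]]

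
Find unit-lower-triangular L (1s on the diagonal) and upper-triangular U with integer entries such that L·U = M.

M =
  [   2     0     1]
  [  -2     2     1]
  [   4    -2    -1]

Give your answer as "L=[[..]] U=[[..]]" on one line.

L=[[1,0,0],[-1,1,0],[2,-1,1]] U=[[2,0,1],[0,2,2],[0,0,-1]]

  r1 -= -1·r0 → [0,2,2]
  r2 -= 2·r0 → [0,-2,-3]
  r2 -= -1·r1 → [0,0,-1]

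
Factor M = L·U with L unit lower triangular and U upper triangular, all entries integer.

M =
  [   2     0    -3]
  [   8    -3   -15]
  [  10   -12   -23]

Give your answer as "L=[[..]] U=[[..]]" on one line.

L=[[1,0,0],[4,1,0],[5,4,1]] U=[[2,0,-3],[0,-3,-3],[0,0,4]]

  R1 -= 4·R0 → [0,-3,-3]
  R2 -= 5·R0 → [0,-12,-8]
  R2 -= 4·R1 → [0,0,4]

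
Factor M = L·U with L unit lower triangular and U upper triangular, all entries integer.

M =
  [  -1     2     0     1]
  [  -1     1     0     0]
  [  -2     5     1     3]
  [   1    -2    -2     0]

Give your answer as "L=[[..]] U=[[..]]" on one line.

  r1 -= 1·r0 → [0,-1,0,-1]
  r2 -= 2·r0 → [0,1,1,1]
  r3 -= -1·r0 → [0,0,-2,1]
  r2 -= -1·r1 → [0,0,1,0]
  r3 -= 0·r1 → [0,0,-2,1]
  r3 -= -2·r2 → [0,0,0,1]

L=[[1,0,0,0],[1,1,0,0],[2,-1,1,0],[-1,0,-2,1]] U=[[-1,2,0,1],[0,-1,0,-1],[0,0,1,0],[0,0,0,1]]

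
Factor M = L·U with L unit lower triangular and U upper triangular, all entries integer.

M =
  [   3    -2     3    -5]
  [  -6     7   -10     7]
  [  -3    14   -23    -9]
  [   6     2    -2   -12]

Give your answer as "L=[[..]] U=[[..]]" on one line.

L=[[1,0,0,0],[-2,1,0,0],[-1,4,1,0],[2,2,0,1]] U=[[3,-2,3,-5],[0,3,-4,-3],[0,0,-4,-2],[0,0,0,4]]

  row1 -= -2·row0 → [0,3,-4,-3]
  row2 -= -1·row0 → [0,12,-20,-14]
  row3 -= 2·row0 → [0,6,-8,-2]
  row2 -= 4·row1 → [0,0,-4,-2]
  row3 -= 2·row1 → [0,0,0,4]
  row3 -= 0·row2 → [0,0,0,4]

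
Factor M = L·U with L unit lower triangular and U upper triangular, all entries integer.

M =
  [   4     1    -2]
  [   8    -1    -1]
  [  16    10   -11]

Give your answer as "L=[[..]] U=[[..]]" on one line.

L=[[1,0,0],[2,1,0],[4,-2,1]] U=[[4,1,-2],[0,-3,3],[0,0,3]]

  R1 -= 2·R0 → [0,-3,3]
  R2 -= 4·R0 → [0,6,-3]
  R2 -= -2·R1 → [0,0,3]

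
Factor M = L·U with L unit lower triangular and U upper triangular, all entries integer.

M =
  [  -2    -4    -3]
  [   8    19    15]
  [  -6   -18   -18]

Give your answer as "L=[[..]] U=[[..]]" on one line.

L=[[1,0,0],[-4,1,0],[3,-2,1]] U=[[-2,-4,-3],[0,3,3],[0,0,-3]]

  r1 -= -4·r0 → [0,3,3]
  r2 -= 3·r0 → [0,-6,-9]
  r2 -= -2·r1 → [0,0,-3]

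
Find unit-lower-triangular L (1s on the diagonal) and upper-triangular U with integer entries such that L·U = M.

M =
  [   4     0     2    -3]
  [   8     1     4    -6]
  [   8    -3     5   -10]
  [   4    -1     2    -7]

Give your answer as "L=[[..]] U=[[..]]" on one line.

  R1 -= 2·R0 → [0,1,0,0]
  R2 -= 2·R0 → [0,-3,1,-4]
  R3 -= 1·R0 → [0,-1,0,-4]
  R2 -= -3·R1 → [0,0,1,-4]
  R3 -= -1·R1 → [0,0,0,-4]
  R3 -= 0·R2 → [0,0,0,-4]

L=[[1,0,0,0],[2,1,0,0],[2,-3,1,0],[1,-1,0,1]] U=[[4,0,2,-3],[0,1,0,0],[0,0,1,-4],[0,0,0,-4]]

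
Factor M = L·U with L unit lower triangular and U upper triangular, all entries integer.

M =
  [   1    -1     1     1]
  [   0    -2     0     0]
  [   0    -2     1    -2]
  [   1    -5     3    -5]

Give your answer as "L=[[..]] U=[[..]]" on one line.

  R1 -= 0·R0 → [0,-2,0,0]
  R2 -= 0·R0 → [0,-2,1,-2]
  R3 -= 1·R0 → [0,-4,2,-6]
  R2 -= 1·R1 → [0,0,1,-2]
  R3 -= 2·R1 → [0,0,2,-6]
  R3 -= 2·R2 → [0,0,0,-2]

L=[[1,0,0,0],[0,1,0,0],[0,1,1,0],[1,2,2,1]] U=[[1,-1,1,1],[0,-2,0,0],[0,0,1,-2],[0,0,0,-2]]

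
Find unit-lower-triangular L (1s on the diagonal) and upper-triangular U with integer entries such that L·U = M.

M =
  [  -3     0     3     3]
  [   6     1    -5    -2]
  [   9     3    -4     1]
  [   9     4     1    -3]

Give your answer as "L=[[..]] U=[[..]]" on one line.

  R1 -= -2·R0 → [0,1,1,4]
  R2 -= -3·R0 → [0,3,5,10]
  R3 -= -3·R0 → [0,4,10,6]
  R2 -= 3·R1 → [0,0,2,-2]
  R3 -= 4·R1 → [0,0,6,-10]
  R3 -= 3·R2 → [0,0,0,-4]

L=[[1,0,0,0],[-2,1,0,0],[-3,3,1,0],[-3,4,3,1]] U=[[-3,0,3,3],[0,1,1,4],[0,0,2,-2],[0,0,0,-4]]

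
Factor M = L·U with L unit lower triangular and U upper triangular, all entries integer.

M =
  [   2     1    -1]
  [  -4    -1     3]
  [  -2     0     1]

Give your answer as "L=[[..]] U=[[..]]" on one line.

L=[[1,0,0],[-2,1,0],[-1,1,1]] U=[[2,1,-1],[0,1,1],[0,0,-1]]

  r1 -= -2·r0 → [0,1,1]
  r2 -= -1·r0 → [0,1,0]
  r2 -= 1·r1 → [0,0,-1]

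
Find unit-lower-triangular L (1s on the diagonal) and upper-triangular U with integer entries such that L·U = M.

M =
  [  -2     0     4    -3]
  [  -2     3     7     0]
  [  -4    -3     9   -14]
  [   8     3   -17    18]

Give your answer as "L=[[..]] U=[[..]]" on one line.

  row1 -= 1·row0 → [0,3,3,3]
  row2 -= 2·row0 → [0,-3,1,-8]
  row3 -= -4·row0 → [0,3,-1,6]
  row2 -= -1·row1 → [0,0,4,-5]
  row3 -= 1·row1 → [0,0,-4,3]
  row3 -= -1·row2 → [0,0,0,-2]

L=[[1,0,0,0],[1,1,0,0],[2,-1,1,0],[-4,1,-1,1]] U=[[-2,0,4,-3],[0,3,3,3],[0,0,4,-5],[0,0,0,-2]]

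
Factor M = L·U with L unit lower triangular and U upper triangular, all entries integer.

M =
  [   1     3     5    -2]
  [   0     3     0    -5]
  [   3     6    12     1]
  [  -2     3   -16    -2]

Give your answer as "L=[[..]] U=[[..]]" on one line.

  R1 -= 0·R0 → [0,3,0,-5]
  R2 -= 3·R0 → [0,-3,-3,7]
  R3 -= -2·R0 → [0,9,-6,-6]
  R2 -= -1·R1 → [0,0,-3,2]
  R3 -= 3·R1 → [0,0,-6,9]
  R3 -= 2·R2 → [0,0,0,5]

L=[[1,0,0,0],[0,1,0,0],[3,-1,1,0],[-2,3,2,1]] U=[[1,3,5,-2],[0,3,0,-5],[0,0,-3,2],[0,0,0,5]]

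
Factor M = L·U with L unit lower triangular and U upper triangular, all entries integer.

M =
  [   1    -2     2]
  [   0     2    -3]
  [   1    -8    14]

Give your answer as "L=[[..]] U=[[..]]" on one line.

L=[[1,0,0],[0,1,0],[1,-3,1]] U=[[1,-2,2],[0,2,-3],[0,0,3]]

  R1 -= 0·R0 → [0,2,-3]
  R2 -= 1·R0 → [0,-6,12]
  R2 -= -3·R1 → [0,0,3]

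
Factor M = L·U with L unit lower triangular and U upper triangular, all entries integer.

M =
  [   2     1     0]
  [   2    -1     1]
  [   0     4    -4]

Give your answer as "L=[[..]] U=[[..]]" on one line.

L=[[1,0,0],[1,1,0],[0,-2,1]] U=[[2,1,0],[0,-2,1],[0,0,-2]]

  r1 -= 1·r0 → [0,-2,1]
  r2 -= 0·r0 → [0,4,-4]
  r2 -= -2·r1 → [0,0,-2]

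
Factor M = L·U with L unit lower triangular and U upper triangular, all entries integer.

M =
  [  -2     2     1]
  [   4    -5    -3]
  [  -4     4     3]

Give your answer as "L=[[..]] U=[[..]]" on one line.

  R1 -= -2·R0 → [0,-1,-1]
  R2 -= 2·R0 → [0,0,1]
  R2 -= 0·R1 → [0,0,1]

L=[[1,0,0],[-2,1,0],[2,0,1]] U=[[-2,2,1],[0,-1,-1],[0,0,1]]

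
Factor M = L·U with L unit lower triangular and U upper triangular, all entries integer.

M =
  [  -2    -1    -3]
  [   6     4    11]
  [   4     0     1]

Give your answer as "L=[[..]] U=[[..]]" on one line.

L=[[1,0,0],[-3,1,0],[-2,-2,1]] U=[[-2,-1,-3],[0,1,2],[0,0,-1]]

  r1 -= -3·r0 → [0,1,2]
  r2 -= -2·r0 → [0,-2,-5]
  r2 -= -2·r1 → [0,0,-1]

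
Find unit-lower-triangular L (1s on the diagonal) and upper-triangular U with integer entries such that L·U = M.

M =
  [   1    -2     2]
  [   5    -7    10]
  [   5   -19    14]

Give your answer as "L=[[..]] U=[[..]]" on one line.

  row1 -= 5·row0 → [0,3,0]
  row2 -= 5·row0 → [0,-9,4]
  row2 -= -3·row1 → [0,0,4]

L=[[1,0,0],[5,1,0],[5,-3,1]] U=[[1,-2,2],[0,3,0],[0,0,4]]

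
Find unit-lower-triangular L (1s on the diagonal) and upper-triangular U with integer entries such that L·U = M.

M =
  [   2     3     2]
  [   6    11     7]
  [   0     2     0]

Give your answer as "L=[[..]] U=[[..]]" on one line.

L=[[1,0,0],[3,1,0],[0,1,1]] U=[[2,3,2],[0,2,1],[0,0,-1]]

  row1 -= 3·row0 → [0,2,1]
  row2 -= 0·row0 → [0,2,0]
  row2 -= 1·row1 → [0,0,-1]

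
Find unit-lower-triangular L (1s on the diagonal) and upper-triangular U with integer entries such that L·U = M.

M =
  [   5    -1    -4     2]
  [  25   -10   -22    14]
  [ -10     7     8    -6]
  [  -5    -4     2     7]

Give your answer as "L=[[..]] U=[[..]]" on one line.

  R1 -= 5·R0 → [0,-5,-2,4]
  R2 -= -2·R0 → [0,5,0,-2]
  R3 -= -1·R0 → [0,-5,-2,9]
  R2 -= -1·R1 → [0,0,-2,2]
  R3 -= 1·R1 → [0,0,0,5]
  R3 -= 0·R2 → [0,0,0,5]

L=[[1,0,0,0],[5,1,0,0],[-2,-1,1,0],[-1,1,0,1]] U=[[5,-1,-4,2],[0,-5,-2,4],[0,0,-2,2],[0,0,0,5]]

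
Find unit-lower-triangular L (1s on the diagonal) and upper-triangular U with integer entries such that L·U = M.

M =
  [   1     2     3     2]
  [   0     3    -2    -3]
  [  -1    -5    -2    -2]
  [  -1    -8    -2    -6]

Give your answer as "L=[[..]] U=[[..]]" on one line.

L=[[1,0,0,0],[0,1,0,0],[-1,-1,1,0],[-1,-2,3,1]] U=[[1,2,3,2],[0,3,-2,-3],[0,0,-1,-3],[0,0,0,-1]]

  R1 -= 0·R0 → [0,3,-2,-3]
  R2 -= -1·R0 → [0,-3,1,0]
  R3 -= -1·R0 → [0,-6,1,-4]
  R2 -= -1·R1 → [0,0,-1,-3]
  R3 -= -2·R1 → [0,0,-3,-10]
  R3 -= 3·R2 → [0,0,0,-1]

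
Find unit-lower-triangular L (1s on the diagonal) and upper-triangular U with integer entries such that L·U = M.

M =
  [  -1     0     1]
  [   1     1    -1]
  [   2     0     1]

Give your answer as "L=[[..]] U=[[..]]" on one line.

L=[[1,0,0],[-1,1,0],[-2,0,1]] U=[[-1,0,1],[0,1,0],[0,0,3]]

  row1 -= -1·row0 → [0,1,0]
  row2 -= -2·row0 → [0,0,3]
  row2 -= 0·row1 → [0,0,3]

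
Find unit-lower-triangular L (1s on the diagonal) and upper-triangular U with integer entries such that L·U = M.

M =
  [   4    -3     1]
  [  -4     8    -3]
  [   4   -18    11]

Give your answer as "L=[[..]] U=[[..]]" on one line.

L=[[1,0,0],[-1,1,0],[1,-3,1]] U=[[4,-3,1],[0,5,-2],[0,0,4]]

  row1 -= -1·row0 → [0,5,-2]
  row2 -= 1·row0 → [0,-15,10]
  row2 -= -3·row1 → [0,0,4]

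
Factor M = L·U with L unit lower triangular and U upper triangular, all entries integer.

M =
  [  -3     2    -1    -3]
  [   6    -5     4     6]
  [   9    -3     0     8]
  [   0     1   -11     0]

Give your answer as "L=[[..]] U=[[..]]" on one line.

L=[[1,0,0,0],[-2,1,0,0],[-3,-3,1,0],[0,-1,-3,1]] U=[[-3,2,-1,-3],[0,-1,2,0],[0,0,3,-1],[0,0,0,-3]]

  r1 -= -2·r0 → [0,-1,2,0]
  r2 -= -3·r0 → [0,3,-3,-1]
  r3 -= 0·r0 → [0,1,-11,0]
  r2 -= -3·r1 → [0,0,3,-1]
  r3 -= -1·r1 → [0,0,-9,0]
  r3 -= -3·r2 → [0,0,0,-3]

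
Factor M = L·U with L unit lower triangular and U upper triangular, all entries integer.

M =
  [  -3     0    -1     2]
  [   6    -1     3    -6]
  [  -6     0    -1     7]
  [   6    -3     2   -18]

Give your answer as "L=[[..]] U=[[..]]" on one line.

  row1 -= -2·row0 → [0,-1,1,-2]
  row2 -= 2·row0 → [0,0,1,3]
  row3 -= -2·row0 → [0,-3,0,-14]
  row2 -= 0·row1 → [0,0,1,3]
  row3 -= 3·row1 → [0,0,-3,-8]
  row3 -= -3·row2 → [0,0,0,1]

L=[[1,0,0,0],[-2,1,0,0],[2,0,1,0],[-2,3,-3,1]] U=[[-3,0,-1,2],[0,-1,1,-2],[0,0,1,3],[0,0,0,1]]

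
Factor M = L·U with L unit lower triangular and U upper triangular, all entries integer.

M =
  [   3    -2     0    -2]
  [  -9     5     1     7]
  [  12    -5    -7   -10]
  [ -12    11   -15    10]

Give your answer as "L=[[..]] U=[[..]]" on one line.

L=[[1,0,0,0],[-3,1,0,0],[4,-3,1,0],[-4,-3,3,1]] U=[[3,-2,0,-2],[0,-1,1,1],[0,0,-4,1],[0,0,0,2]]

  row1 -= -3·row0 → [0,-1,1,1]
  row2 -= 4·row0 → [0,3,-7,-2]
  row3 -= -4·row0 → [0,3,-15,2]
  row2 -= -3·row1 → [0,0,-4,1]
  row3 -= -3·row1 → [0,0,-12,5]
  row3 -= 3·row2 → [0,0,0,2]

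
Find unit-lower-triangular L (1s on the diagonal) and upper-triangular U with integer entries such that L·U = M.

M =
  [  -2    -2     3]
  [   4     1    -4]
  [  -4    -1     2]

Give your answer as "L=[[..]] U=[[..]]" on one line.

L=[[1,0,0],[-2,1,0],[2,-1,1]] U=[[-2,-2,3],[0,-3,2],[0,0,-2]]

  row1 -= -2·row0 → [0,-3,2]
  row2 -= 2·row0 → [0,3,-4]
  row2 -= -1·row1 → [0,0,-2]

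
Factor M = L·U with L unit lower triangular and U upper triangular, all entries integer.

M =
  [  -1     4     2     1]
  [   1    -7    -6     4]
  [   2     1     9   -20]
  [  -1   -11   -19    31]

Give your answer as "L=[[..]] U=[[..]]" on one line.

L=[[1,0,0,0],[-1,1,0,0],[-2,-3,1,0],[1,5,-1,1]] U=[[-1,4,2,1],[0,-3,-4,5],[0,0,1,-3],[0,0,0,2]]

  row1 -= -1·row0 → [0,-3,-4,5]
  row2 -= -2·row0 → [0,9,13,-18]
  row3 -= 1·row0 → [0,-15,-21,30]
  row2 -= -3·row1 → [0,0,1,-3]
  row3 -= 5·row1 → [0,0,-1,5]
  row3 -= -1·row2 → [0,0,0,2]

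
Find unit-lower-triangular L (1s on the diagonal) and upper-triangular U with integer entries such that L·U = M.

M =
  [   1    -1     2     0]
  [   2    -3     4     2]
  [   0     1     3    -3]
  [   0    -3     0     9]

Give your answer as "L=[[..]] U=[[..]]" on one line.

L=[[1,0,0,0],[2,1,0,0],[0,-1,1,0],[0,3,0,1]] U=[[1,-1,2,0],[0,-1,0,2],[0,0,3,-1],[0,0,0,3]]

  row1 -= 2·row0 → [0,-1,0,2]
  row2 -= 0·row0 → [0,1,3,-3]
  row3 -= 0·row0 → [0,-3,0,9]
  row2 -= -1·row1 → [0,0,3,-1]
  row3 -= 3·row1 → [0,0,0,3]
  row3 -= 0·row2 → [0,0,0,3]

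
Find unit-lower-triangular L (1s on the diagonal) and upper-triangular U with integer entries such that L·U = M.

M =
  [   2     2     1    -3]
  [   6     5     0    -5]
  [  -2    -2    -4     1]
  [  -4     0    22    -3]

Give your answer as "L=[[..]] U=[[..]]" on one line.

L=[[1,0,0,0],[3,1,0,0],[-1,0,1,0],[-2,-4,-4,1]] U=[[2,2,1,-3],[0,-1,-3,4],[0,0,-3,-2],[0,0,0,-1]]

  row1 -= 3·row0 → [0,-1,-3,4]
  row2 -= -1·row0 → [0,0,-3,-2]
  row3 -= -2·row0 → [0,4,24,-9]
  row2 -= 0·row1 → [0,0,-3,-2]
  row3 -= -4·row1 → [0,0,12,7]
  row3 -= -4·row2 → [0,0,0,-1]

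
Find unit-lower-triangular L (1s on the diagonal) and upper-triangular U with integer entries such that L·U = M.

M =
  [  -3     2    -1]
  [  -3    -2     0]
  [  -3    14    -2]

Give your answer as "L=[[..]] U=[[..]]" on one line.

L=[[1,0,0],[1,1,0],[1,-3,1]] U=[[-3,2,-1],[0,-4,1],[0,0,2]]

  row1 -= 1·row0 → [0,-4,1]
  row2 -= 1·row0 → [0,12,-1]
  row2 -= -3·row1 → [0,0,2]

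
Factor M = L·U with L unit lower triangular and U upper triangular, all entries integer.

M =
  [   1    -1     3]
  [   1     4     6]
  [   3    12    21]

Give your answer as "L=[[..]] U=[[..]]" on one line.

  r1 -= 1·r0 → [0,5,3]
  r2 -= 3·r0 → [0,15,12]
  r2 -= 3·r1 → [0,0,3]

L=[[1,0,0],[1,1,0],[3,3,1]] U=[[1,-1,3],[0,5,3],[0,0,3]]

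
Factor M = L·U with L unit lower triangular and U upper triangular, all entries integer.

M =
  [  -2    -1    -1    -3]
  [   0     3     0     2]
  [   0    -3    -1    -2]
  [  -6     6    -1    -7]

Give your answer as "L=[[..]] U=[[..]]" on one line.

  row1 -= 0·row0 → [0,3,0,2]
  row2 -= 0·row0 → [0,-3,-1,-2]
  row3 -= 3·row0 → [0,9,2,2]
  row2 -= -1·row1 → [0,0,-1,0]
  row3 -= 3·row1 → [0,0,2,-4]
  row3 -= -2·row2 → [0,0,0,-4]

L=[[1,0,0,0],[0,1,0,0],[0,-1,1,0],[3,3,-2,1]] U=[[-2,-1,-1,-3],[0,3,0,2],[0,0,-1,0],[0,0,0,-4]]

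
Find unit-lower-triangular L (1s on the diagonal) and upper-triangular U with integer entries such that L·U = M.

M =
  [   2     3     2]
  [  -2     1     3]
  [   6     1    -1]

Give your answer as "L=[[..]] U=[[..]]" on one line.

  R1 -= -1·R0 → [0,4,5]
  R2 -= 3·R0 → [0,-8,-7]
  R2 -= -2·R1 → [0,0,3]

L=[[1,0,0],[-1,1,0],[3,-2,1]] U=[[2,3,2],[0,4,5],[0,0,3]]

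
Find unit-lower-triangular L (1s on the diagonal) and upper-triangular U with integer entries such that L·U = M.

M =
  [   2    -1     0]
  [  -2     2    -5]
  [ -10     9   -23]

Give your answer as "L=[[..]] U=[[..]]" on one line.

  R1 -= -1·R0 → [0,1,-5]
  R2 -= -5·R0 → [0,4,-23]
  R2 -= 4·R1 → [0,0,-3]

L=[[1,0,0],[-1,1,0],[-5,4,1]] U=[[2,-1,0],[0,1,-5],[0,0,-3]]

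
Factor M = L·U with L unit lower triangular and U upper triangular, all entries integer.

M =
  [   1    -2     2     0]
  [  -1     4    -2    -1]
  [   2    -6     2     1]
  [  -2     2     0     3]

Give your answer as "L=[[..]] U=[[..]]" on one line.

  r1 -= -1·r0 → [0,2,0,-1]
  r2 -= 2·r0 → [0,-2,-2,1]
  r3 -= -2·r0 → [0,-2,4,3]
  r2 -= -1·r1 → [0,0,-2,0]
  r3 -= -1·r1 → [0,0,4,2]
  r3 -= -2·r2 → [0,0,0,2]

L=[[1,0,0,0],[-1,1,0,0],[2,-1,1,0],[-2,-1,-2,1]] U=[[1,-2,2,0],[0,2,0,-1],[0,0,-2,0],[0,0,0,2]]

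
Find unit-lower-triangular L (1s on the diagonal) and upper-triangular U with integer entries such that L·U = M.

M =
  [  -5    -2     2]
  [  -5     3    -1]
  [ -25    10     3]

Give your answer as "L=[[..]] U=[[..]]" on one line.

L=[[1,0,0],[1,1,0],[5,4,1]] U=[[-5,-2,2],[0,5,-3],[0,0,5]]

  r1 -= 1·r0 → [0,5,-3]
  r2 -= 5·r0 → [0,20,-7]
  r2 -= 4·r1 → [0,0,5]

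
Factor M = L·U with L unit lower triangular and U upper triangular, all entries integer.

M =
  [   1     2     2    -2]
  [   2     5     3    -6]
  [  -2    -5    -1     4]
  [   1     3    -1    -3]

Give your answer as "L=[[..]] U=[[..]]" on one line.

  r1 -= 2·r0 → [0,1,-1,-2]
  r2 -= -2·r0 → [0,-1,3,0]
  r3 -= 1·r0 → [0,1,-3,-1]
  r2 -= -1·r1 → [0,0,2,-2]
  r3 -= 1·r1 → [0,0,-2,1]
  r3 -= -1·r2 → [0,0,0,-1]

L=[[1,0,0,0],[2,1,0,0],[-2,-1,1,0],[1,1,-1,1]] U=[[1,2,2,-2],[0,1,-1,-2],[0,0,2,-2],[0,0,0,-1]]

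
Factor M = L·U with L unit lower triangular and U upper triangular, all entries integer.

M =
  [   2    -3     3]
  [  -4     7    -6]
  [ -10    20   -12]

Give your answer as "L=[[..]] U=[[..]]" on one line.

  r1 -= -2·r0 → [0,1,0]
  r2 -= -5·r0 → [0,5,3]
  r2 -= 5·r1 → [0,0,3]

L=[[1,0,0],[-2,1,0],[-5,5,1]] U=[[2,-3,3],[0,1,0],[0,0,3]]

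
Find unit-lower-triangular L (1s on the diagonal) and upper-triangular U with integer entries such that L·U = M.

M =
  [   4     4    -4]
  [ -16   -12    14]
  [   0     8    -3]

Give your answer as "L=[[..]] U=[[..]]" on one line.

L=[[1,0,0],[-4,1,0],[0,2,1]] U=[[4,4,-4],[0,4,-2],[0,0,1]]

  r1 -= -4·r0 → [0,4,-2]
  r2 -= 0·r0 → [0,8,-3]
  r2 -= 2·r1 → [0,0,1]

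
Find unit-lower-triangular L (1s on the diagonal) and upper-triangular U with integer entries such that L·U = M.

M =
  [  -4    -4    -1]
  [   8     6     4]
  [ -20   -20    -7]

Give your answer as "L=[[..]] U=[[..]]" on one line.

  r1 -= -2·r0 → [0,-2,2]
  r2 -= 5·r0 → [0,0,-2]
  r2 -= 0·r1 → [0,0,-2]

L=[[1,0,0],[-2,1,0],[5,0,1]] U=[[-4,-4,-1],[0,-2,2],[0,0,-2]]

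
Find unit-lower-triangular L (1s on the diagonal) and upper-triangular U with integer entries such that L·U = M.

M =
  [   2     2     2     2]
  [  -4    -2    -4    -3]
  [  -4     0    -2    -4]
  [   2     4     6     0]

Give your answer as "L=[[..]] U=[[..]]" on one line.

L=[[1,0,0,0],[-2,1,0,0],[-2,2,1,0],[1,1,2,1]] U=[[2,2,2,2],[0,2,0,1],[0,0,2,-2],[0,0,0,1]]

  r1 -= -2·r0 → [0,2,0,1]
  r2 -= -2·r0 → [0,4,2,0]
  r3 -= 1·r0 → [0,2,4,-2]
  r2 -= 2·r1 → [0,0,2,-2]
  r3 -= 1·r1 → [0,0,4,-3]
  r3 -= 2·r2 → [0,0,0,1]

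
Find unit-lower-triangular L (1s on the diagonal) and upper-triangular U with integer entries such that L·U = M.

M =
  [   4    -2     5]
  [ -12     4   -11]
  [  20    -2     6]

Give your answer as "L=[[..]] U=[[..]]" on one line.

L=[[1,0,0],[-3,1,0],[5,-4,1]] U=[[4,-2,5],[0,-2,4],[0,0,-3]]

  row1 -= -3·row0 → [0,-2,4]
  row2 -= 5·row0 → [0,8,-19]
  row2 -= -4·row1 → [0,0,-3]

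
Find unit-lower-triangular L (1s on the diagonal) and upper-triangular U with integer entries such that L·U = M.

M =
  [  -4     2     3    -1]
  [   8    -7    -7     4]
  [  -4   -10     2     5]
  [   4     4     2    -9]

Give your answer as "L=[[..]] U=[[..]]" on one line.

L=[[1,0,0,0],[-2,1,0,0],[1,4,1,0],[-1,-2,1,1]] U=[[-4,2,3,-1],[0,-3,-1,2],[0,0,3,-2],[0,0,0,-4]]

  row1 -= -2·row0 → [0,-3,-1,2]
  row2 -= 1·row0 → [0,-12,-1,6]
  row3 -= -1·row0 → [0,6,5,-10]
  row2 -= 4·row1 → [0,0,3,-2]
  row3 -= -2·row1 → [0,0,3,-6]
  row3 -= 1·row2 → [0,0,0,-4]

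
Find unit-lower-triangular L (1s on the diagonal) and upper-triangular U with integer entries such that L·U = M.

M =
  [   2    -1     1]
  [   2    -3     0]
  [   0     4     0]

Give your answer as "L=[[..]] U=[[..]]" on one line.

  r1 -= 1·r0 → [0,-2,-1]
  r2 -= 0·r0 → [0,4,0]
  r2 -= -2·r1 → [0,0,-2]

L=[[1,0,0],[1,1,0],[0,-2,1]] U=[[2,-1,1],[0,-2,-1],[0,0,-2]]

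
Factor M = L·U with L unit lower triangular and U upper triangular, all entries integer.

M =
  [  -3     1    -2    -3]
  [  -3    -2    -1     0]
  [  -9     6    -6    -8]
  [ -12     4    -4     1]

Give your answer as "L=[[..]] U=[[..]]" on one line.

  R1 -= 1·R0 → [0,-3,1,3]
  R2 -= 3·R0 → [0,3,0,1]
  R3 -= 4·R0 → [0,0,4,13]
  R2 -= -1·R1 → [0,0,1,4]
  R3 -= 0·R1 → [0,0,4,13]
  R3 -= 4·R2 → [0,0,0,-3]

L=[[1,0,0,0],[1,1,0,0],[3,-1,1,0],[4,0,4,1]] U=[[-3,1,-2,-3],[0,-3,1,3],[0,0,1,4],[0,0,0,-3]]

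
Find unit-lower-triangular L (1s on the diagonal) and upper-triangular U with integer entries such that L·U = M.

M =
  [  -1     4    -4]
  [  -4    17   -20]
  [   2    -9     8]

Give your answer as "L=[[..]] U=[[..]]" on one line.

  R1 -= 4·R0 → [0,1,-4]
  R2 -= -2·R0 → [0,-1,0]
  R2 -= -1·R1 → [0,0,-4]

L=[[1,0,0],[4,1,0],[-2,-1,1]] U=[[-1,4,-4],[0,1,-4],[0,0,-4]]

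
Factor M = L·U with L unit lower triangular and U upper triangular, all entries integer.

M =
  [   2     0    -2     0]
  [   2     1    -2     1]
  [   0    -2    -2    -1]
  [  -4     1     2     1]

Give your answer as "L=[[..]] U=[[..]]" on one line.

L=[[1,0,0,0],[1,1,0,0],[0,-2,1,0],[-2,1,1,1]] U=[[2,0,-2,0],[0,1,0,1],[0,0,-2,1],[0,0,0,-1]]

  R1 -= 1·R0 → [0,1,0,1]
  R2 -= 0·R0 → [0,-2,-2,-1]
  R3 -= -2·R0 → [0,1,-2,1]
  R2 -= -2·R1 → [0,0,-2,1]
  R3 -= 1·R1 → [0,0,-2,0]
  R3 -= 1·R2 → [0,0,0,-1]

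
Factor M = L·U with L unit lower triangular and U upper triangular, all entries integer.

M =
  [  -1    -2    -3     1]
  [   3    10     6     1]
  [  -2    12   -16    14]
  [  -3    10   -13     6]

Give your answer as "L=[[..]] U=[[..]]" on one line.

  row1 -= -3·row0 → [0,4,-3,4]
  row2 -= 2·row0 → [0,16,-10,12]
  row3 -= 3·row0 → [0,16,-4,3]
  row2 -= 4·row1 → [0,0,2,-4]
  row3 -= 4·row1 → [0,0,8,-13]
  row3 -= 4·row2 → [0,0,0,3]

L=[[1,0,0,0],[-3,1,0,0],[2,4,1,0],[3,4,4,1]] U=[[-1,-2,-3,1],[0,4,-3,4],[0,0,2,-4],[0,0,0,3]]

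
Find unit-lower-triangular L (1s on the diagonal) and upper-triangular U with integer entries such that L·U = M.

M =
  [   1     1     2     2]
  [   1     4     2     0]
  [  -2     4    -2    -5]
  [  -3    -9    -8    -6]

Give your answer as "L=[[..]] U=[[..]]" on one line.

L=[[1,0,0,0],[1,1,0,0],[-2,2,1,0],[-3,-2,-1,1]] U=[[1,1,2,2],[0,3,0,-2],[0,0,2,3],[0,0,0,-1]]

  row1 -= 1·row0 → [0,3,0,-2]
  row2 -= -2·row0 → [0,6,2,-1]
  row3 -= -3·row0 → [0,-6,-2,0]
  row2 -= 2·row1 → [0,0,2,3]
  row3 -= -2·row1 → [0,0,-2,-4]
  row3 -= -1·row2 → [0,0,0,-1]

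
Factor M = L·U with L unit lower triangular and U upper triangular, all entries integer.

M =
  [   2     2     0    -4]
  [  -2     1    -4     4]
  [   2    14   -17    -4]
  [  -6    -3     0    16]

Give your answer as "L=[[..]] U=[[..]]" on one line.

  R1 -= -1·R0 → [0,3,-4,0]
  R2 -= 1·R0 → [0,12,-17,0]
  R3 -= -3·R0 → [0,3,0,4]
  R2 -= 4·R1 → [0,0,-1,0]
  R3 -= 1·R1 → [0,0,4,4]
  R3 -= -4·R2 → [0,0,0,4]

L=[[1,0,0,0],[-1,1,0,0],[1,4,1,0],[-3,1,-4,1]] U=[[2,2,0,-4],[0,3,-4,0],[0,0,-1,0],[0,0,0,4]]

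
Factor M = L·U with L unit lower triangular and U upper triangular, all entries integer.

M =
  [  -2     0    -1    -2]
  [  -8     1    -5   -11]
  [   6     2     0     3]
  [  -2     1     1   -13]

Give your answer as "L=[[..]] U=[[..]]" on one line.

L=[[1,0,0,0],[4,1,0,0],[-3,2,1,0],[1,1,-3,1]] U=[[-2,0,-1,-2],[0,1,-1,-3],[0,0,-1,3],[0,0,0,1]]

  r1 -= 4·r0 → [0,1,-1,-3]
  r2 -= -3·r0 → [0,2,-3,-3]
  r3 -= 1·r0 → [0,1,2,-11]
  r2 -= 2·r1 → [0,0,-1,3]
  r3 -= 1·r1 → [0,0,3,-8]
  r3 -= -3·r2 → [0,0,0,1]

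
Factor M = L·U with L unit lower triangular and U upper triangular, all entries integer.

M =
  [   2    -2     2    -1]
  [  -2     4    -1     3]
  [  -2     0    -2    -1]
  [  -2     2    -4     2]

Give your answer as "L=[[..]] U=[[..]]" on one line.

  R1 -= -1·R0 → [0,2,1,2]
  R2 -= -1·R0 → [0,-2,0,-2]
  R3 -= -1·R0 → [0,0,-2,1]
  R2 -= -1·R1 → [0,0,1,0]
  R3 -= 0·R1 → [0,0,-2,1]
  R3 -= -2·R2 → [0,0,0,1]

L=[[1,0,0,0],[-1,1,0,0],[-1,-1,1,0],[-1,0,-2,1]] U=[[2,-2,2,-1],[0,2,1,2],[0,0,1,0],[0,0,0,1]]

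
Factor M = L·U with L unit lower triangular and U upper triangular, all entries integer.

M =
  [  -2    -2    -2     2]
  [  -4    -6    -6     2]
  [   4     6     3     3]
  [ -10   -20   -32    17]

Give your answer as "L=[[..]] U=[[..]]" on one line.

L=[[1,0,0,0],[2,1,0,0],[-2,-1,1,0],[5,5,4,1]] U=[[-2,-2,-2,2],[0,-2,-2,-2],[0,0,-3,5],[0,0,0,-3]]

  r1 -= 2·r0 → [0,-2,-2,-2]
  r2 -= -2·r0 → [0,2,-1,7]
  r3 -= 5·r0 → [0,-10,-22,7]
  r2 -= -1·r1 → [0,0,-3,5]
  r3 -= 5·r1 → [0,0,-12,17]
  r3 -= 4·r2 → [0,0,0,-3]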